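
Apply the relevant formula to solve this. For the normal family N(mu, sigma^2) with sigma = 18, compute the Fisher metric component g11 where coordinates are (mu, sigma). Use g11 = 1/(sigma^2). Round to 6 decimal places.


For the 2-parameter normal family, the Fisher metric has:
  g11 = 1/sigma^2, g22 = 2/sigma^2.
sigma = 18, sigma^2 = 324.
g11 = 0.003086

0.003086


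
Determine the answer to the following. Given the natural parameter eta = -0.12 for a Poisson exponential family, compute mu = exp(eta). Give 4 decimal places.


Expectation parameter for Poisson exponential family:
mu = exp(eta).
eta = -0.12.
mu = exp(-0.12) = 0.8869

0.8869


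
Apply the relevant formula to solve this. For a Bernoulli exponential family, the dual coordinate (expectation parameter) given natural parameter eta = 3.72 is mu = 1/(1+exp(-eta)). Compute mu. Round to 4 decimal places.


Dual coordinate (expectation parameter) for Bernoulli:
mu = 1/(1+exp(-eta)).
eta = 3.72.
exp(-eta) = exp(-3.72) = 0.024234.
mu = 1/(1+0.024234) = 0.9763

0.9763


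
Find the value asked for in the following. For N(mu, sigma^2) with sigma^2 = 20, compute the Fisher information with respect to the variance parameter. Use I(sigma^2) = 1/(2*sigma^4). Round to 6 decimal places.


Fisher information for variance: I(sigma^2) = 1/(2*sigma^4).
sigma^2 = 20, so sigma^4 = 400.
I = 1/(2*400) = 1/800 = 0.001250

0.001250


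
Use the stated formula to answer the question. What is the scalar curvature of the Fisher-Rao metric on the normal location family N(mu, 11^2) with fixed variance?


This family has a single free parameter, so its statistical manifold
is 1-dimensional. The Riemann curvature tensor of any 1-dimensional
Riemannian manifold vanishes identically, so R = 0.

0


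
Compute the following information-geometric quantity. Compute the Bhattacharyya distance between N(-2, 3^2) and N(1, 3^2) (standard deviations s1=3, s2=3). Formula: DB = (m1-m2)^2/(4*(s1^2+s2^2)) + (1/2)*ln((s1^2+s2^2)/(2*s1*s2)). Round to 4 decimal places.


Bhattacharyya distance between two Gaussians:
DB = (m1-m2)^2/(4*(s1^2+s2^2)) + (1/2)*ln((s1^2+s2^2)/(2*s1*s2)).
(m1-m2)^2 = (-3)^2 = 9.
s1^2+s2^2 = 9 + 9 = 18.
term1 = 9/72 = 0.125.
term2 = 0.5*ln(18/18.0) = 0.0.
DB = 0.125 + 0.0 = 0.1250

0.1250


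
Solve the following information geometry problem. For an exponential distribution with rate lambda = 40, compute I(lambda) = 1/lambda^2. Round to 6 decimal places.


Fisher information for exponential: I(lambda) = 1/lambda^2.
lambda = 40, lambda^2 = 1600.
I = 1/1600 = 0.000625

0.000625


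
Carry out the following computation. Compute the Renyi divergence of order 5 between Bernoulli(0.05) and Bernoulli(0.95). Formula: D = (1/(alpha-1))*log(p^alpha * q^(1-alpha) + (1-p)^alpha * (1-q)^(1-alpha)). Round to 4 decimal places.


Renyi divergence of order alpha between Bernoulli distributions:
D = (1/(alpha-1))*log(p^alpha * q^(1-alpha) + (1-p)^alpha * (1-q)^(1-alpha)).
alpha = 5, p = 0.05, q = 0.95.
p^alpha * q^(1-alpha) = 0.05^5 * 0.95^-4 = 0.0.
(1-p)^alpha * (1-q)^(1-alpha) = 0.95^5 * 0.05^-4 = 123804.95.
sum = 0.0 + 123804.95 = 123804.95.
D = (1/4)*log(123804.95) = 2.9316

2.9316


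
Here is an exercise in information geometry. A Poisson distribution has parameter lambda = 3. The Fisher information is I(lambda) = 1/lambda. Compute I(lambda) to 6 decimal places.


Fisher information for Poisson: I(lambda) = 1/lambda.
lambda = 3.
I(lambda) = 1/3 = 0.333333

0.333333


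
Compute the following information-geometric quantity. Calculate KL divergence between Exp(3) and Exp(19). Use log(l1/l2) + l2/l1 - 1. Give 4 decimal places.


KL divergence for exponential family:
KL = log(l1/l2) + l2/l1 - 1.
log(3/19) = -1.845827.
19/3 = 6.333333.
KL = -1.845827 + 6.333333 - 1 = 3.4875

3.4875


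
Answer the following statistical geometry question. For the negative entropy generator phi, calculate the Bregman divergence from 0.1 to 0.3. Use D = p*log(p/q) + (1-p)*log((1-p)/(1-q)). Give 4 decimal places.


Bregman divergence with negative entropy generator:
D = p*log(p/q) + (1-p)*log((1-p)/(1-q)).
p = 0.1, q = 0.3.
p*log(p/q) = 0.1*log(0.1/0.3) = -0.109861.
(1-p)*log((1-p)/(1-q)) = 0.9*log(0.9/0.7) = 0.226183.
D = -0.109861 + 0.226183 = 0.1163

0.1163


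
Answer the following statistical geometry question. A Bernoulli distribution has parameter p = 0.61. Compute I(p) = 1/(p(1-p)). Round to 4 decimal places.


For Bernoulli(p), Fisher information is I(p) = 1/(p*(1-p)).
p = 0.61, 1-p = 0.39.
p*(1-p) = 0.2379.
I(p) = 1/0.2379 = 4.2034

4.2034


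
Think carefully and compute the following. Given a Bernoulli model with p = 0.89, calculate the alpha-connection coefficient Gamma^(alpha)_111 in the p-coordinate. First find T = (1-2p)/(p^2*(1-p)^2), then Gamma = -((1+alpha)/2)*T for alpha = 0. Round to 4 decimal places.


Skewness (Amari-Chentsov) tensor: T = (1-2p)/(p^2*(1-p)^2).
p = 0.89, 1-2p = -0.78, p^2 = 0.7921, (1-p)^2 = 0.0121.
T = -0.78/(0.7921 * 0.0121) = -81.382161.
In the p-coordinate, Gamma^(alpha) = Gamma^(0) - (alpha/2)*T with Gamma^(0) = (1/2)*g'(p) = -T/2,
so Gamma^(alpha) = -((1+alpha)/2)*T.
alpha = 0, -(1+alpha)/2 = -0.5.
Gamma = -0.5 * -81.382161 = 40.6911

40.6911


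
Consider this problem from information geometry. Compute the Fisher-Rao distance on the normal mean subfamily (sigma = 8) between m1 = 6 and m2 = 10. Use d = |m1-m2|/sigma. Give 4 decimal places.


On the fixed-variance normal subfamily, geodesic distance = |m1-m2|/sigma.
|6 - 10| = 4.
sigma = 8.
d = 4/8 = 0.5000

0.5000


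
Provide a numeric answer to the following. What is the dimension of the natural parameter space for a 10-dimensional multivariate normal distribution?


Exponential family dimension calculation:
For 10-dim MVN: mean has 10 params, covariance has 10*11/2 = 55 unique entries.
Total dim = 10 + 55 = 65.

65


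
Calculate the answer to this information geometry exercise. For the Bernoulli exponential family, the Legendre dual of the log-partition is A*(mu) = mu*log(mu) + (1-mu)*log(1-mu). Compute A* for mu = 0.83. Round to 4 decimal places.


Legendre transform for Bernoulli:
A*(mu) = mu*log(mu) + (1-mu)*log(1-mu).
mu = 0.83, 1-mu = 0.17.
mu*log(mu) = 0.83*log(0.83) = -0.154654.
(1-mu)*log(1-mu) = 0.17*log(0.17) = -0.301233.
A* = -0.154654 + -0.301233 = -0.4559

-0.4559


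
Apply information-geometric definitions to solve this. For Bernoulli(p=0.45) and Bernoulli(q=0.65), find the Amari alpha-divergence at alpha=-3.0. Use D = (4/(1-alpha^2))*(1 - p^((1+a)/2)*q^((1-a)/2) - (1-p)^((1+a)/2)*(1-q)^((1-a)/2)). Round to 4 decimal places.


Amari alpha-divergence:
D = (4/(1-alpha^2))*(1 - p^((1+a)/2)*q^((1-a)/2) - (1-p)^((1+a)/2)*(1-q)^((1-a)/2)).
alpha = -3.0, p = 0.45, q = 0.65.
e1 = (1+alpha)/2 = -1.0, e2 = (1-alpha)/2 = 2.0.
t1 = p^e1 * q^e2 = 0.45^-1.0 * 0.65^2.0 = 0.938889.
t2 = (1-p)^e1 * (1-q)^e2 = 0.55^-1.0 * 0.35^2.0 = 0.222727.
4/(1-alpha^2) = -0.5.
D = -0.5*(1 - 0.938889 - 0.222727) = 0.0808

0.0808


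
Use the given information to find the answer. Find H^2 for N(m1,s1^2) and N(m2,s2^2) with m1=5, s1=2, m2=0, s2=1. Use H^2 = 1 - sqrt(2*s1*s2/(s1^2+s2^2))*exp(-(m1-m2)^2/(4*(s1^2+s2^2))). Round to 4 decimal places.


Squared Hellinger distance for Gaussians:
H^2 = 1 - sqrt(2*s1*s2/(s1^2+s2^2)) * exp(-(m1-m2)^2/(4*(s1^2+s2^2))).
s1^2 = 4, s2^2 = 1, s1^2+s2^2 = 5.
sqrt(2*2*1/(5)) = 0.894427.
(m1-m2)^2 = (5)^2 = 25.
exp(-25/(4*5)) = exp(-1.25) = 0.286505.
H^2 = 1 - 0.894427*0.286505 = 0.7437

0.7437


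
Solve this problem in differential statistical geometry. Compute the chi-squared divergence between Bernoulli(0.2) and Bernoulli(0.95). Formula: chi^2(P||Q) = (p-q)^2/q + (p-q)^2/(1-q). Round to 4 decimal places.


Chi-squared divergence between Bernoulli distributions:
chi^2 = (p-q)^2/q + (p-q)^2/(1-q).
p = 0.2, q = 0.95, p-q = -0.75.
(p-q)^2 = 0.5625.
term1 = 0.5625/0.95 = 0.592105.
term2 = 0.5625/0.05 = 11.25.
chi^2 = 0.592105 + 11.25 = 11.8421

11.8421


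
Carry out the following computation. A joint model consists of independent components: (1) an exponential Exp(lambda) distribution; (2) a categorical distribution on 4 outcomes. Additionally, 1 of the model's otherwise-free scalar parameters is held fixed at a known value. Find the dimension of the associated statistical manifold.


The dimension of a statistical manifold equals the number of free
(independent) real parameters of the model. For a product of independent
blocks the parameter counts add.
- exponential (lambda): 1.
- categorical on 4 outcomes (probabilities sum to 1): 4-1 = 3.
Total = 1 + 3 = 4.
1 parameter(s) fixed at known values: 4 - 1 = 3.
Dimension = 3

3


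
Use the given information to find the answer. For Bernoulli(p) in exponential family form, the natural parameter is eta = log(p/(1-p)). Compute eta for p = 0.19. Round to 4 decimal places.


Natural parameter for Bernoulli: eta = log(p/(1-p)).
p = 0.19, 1-p = 0.81.
p/(1-p) = 0.234568.
eta = log(0.234568) = -1.4500

-1.4500


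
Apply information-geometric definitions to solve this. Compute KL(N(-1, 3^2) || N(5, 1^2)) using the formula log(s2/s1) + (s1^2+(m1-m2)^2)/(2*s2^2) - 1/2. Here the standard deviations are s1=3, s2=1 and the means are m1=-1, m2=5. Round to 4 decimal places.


KL divergence between normal distributions:
KL = log(s2/s1) + (s1^2 + (m1-m2)^2)/(2*s2^2) - 1/2.
log(1/3) = -1.098612.
(3^2 + (-1-5)^2)/(2*1^2) = (9 + 36)/2 = 22.5.
KL = -1.098612 + 22.5 - 0.5 = 20.9014

20.9014


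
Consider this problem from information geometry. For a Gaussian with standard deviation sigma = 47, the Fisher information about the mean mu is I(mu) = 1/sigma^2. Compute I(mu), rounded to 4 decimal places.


The Fisher information for the mean of a normal distribution is I(mu) = 1/sigma^2.
sigma = 47, so sigma^2 = 2209.
I(mu) = 1/2209 = 0.0005

0.0005


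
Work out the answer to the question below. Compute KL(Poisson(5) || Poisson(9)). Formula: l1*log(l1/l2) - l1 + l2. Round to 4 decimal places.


KL divergence for Poisson:
KL = l1*log(l1/l2) - l1 + l2.
l1 = 5, l2 = 9.
log(5/9) = -0.587787.
l1*log(l1/l2) = 5 * -0.587787 = -2.938933.
KL = -2.938933 - 5 + 9 = 1.0611

1.0611


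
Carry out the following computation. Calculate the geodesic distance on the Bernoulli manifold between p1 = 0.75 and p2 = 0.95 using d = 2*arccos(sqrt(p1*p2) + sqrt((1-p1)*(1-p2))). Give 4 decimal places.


Geodesic distance on Bernoulli manifold:
d(p1,p2) = 2*arccos(sqrt(p1*p2) + sqrt((1-p1)*(1-p2))).
sqrt(p1*p2) = sqrt(0.75*0.95) = 0.844097.
sqrt((1-p1)*(1-p2)) = sqrt(0.25*0.05) = 0.111803.
arg = 0.844097 + 0.111803 = 0.955901.
d = 2*arccos(0.955901) = 0.5962

0.5962


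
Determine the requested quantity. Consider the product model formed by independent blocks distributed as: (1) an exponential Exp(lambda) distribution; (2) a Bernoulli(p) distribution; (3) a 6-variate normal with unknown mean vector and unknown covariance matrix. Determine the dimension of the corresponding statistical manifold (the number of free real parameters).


The dimension of a statistical manifold equals the number of free
(independent) real parameters of the model. For a product of independent
blocks the parameter counts add.
- exponential (lambda): 1.
- Bernoulli (p): 1.
- 6-variate normal: 6 (mean) + 6*7/2 = 21 (symmetric covariance) = 27.
Total = 1 + 1 + 27 = 29.
Dimension = 29

29


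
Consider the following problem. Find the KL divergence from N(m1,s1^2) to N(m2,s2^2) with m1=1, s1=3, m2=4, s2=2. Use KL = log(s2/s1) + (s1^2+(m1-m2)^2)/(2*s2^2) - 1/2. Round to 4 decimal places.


KL divergence between normal distributions:
KL = log(s2/s1) + (s1^2 + (m1-m2)^2)/(2*s2^2) - 1/2.
log(2/3) = -0.405465.
(3^2 + (1-4)^2)/(2*2^2) = (9 + 9)/8 = 2.25.
KL = -0.405465 + 2.25 - 0.5 = 1.3445

1.3445


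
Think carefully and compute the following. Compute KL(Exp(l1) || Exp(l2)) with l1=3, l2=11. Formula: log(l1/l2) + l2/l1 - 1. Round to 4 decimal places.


KL divergence for exponential family:
KL = log(l1/l2) + l2/l1 - 1.
log(3/11) = -1.299283.
11/3 = 3.666667.
KL = -1.299283 + 3.666667 - 1 = 1.3674

1.3674


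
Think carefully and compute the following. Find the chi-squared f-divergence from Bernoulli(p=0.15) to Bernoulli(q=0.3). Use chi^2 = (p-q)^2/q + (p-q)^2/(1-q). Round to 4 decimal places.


Chi-squared divergence between Bernoulli distributions:
chi^2 = (p-q)^2/q + (p-q)^2/(1-q).
p = 0.15, q = 0.3, p-q = -0.15.
(p-q)^2 = 0.0225.
term1 = 0.0225/0.3 = 0.075.
term2 = 0.0225/0.7 = 0.032143.
chi^2 = 0.075 + 0.032143 = 0.1071

0.1071


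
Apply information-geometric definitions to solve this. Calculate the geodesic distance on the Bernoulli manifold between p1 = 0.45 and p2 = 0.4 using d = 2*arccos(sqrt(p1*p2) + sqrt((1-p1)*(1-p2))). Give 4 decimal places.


Geodesic distance on Bernoulli manifold:
d(p1,p2) = 2*arccos(sqrt(p1*p2) + sqrt((1-p1)*(1-p2))).
sqrt(p1*p2) = sqrt(0.45*0.4) = 0.424264.
sqrt((1-p1)*(1-p2)) = sqrt(0.55*0.6) = 0.574456.
arg = 0.424264 + 0.574456 = 0.99872.
d = 2*arccos(0.99872) = 0.1012

0.1012


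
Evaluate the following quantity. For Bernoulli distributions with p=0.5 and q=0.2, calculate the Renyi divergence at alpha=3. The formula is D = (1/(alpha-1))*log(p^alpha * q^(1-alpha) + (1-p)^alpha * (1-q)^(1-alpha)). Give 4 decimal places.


Renyi divergence of order alpha between Bernoulli distributions:
D = (1/(alpha-1))*log(p^alpha * q^(1-alpha) + (1-p)^alpha * (1-q)^(1-alpha)).
alpha = 3, p = 0.5, q = 0.2.
p^alpha * q^(1-alpha) = 0.5^3 * 0.2^-2 = 3.125.
(1-p)^alpha * (1-q)^(1-alpha) = 0.5^3 * 0.8^-2 = 0.195312.
sum = 3.125 + 0.195312 = 3.320312.
D = (1/2)*log(3.320312) = 0.6000

0.6000


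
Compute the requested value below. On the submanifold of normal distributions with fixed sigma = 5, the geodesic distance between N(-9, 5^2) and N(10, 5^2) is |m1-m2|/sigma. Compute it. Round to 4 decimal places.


On the fixed-variance normal subfamily, geodesic distance = |m1-m2|/sigma.
|-9 - 10| = 19.
sigma = 5.
d = 19/5 = 3.8000

3.8000


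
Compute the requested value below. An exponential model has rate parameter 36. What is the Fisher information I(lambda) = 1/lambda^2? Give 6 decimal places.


Fisher information for exponential: I(lambda) = 1/lambda^2.
lambda = 36, lambda^2 = 1296.
I = 1/1296 = 0.000772

0.000772


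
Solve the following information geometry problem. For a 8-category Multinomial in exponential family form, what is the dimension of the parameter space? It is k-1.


Exponential family dimension calculation:
For Multinomial with k=8 categories, dim = k-1 = 7.

7


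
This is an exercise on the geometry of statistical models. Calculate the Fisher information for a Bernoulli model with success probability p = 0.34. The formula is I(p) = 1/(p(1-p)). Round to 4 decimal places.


For Bernoulli(p), Fisher information is I(p) = 1/(p*(1-p)).
p = 0.34, 1-p = 0.66.
p*(1-p) = 0.2244.
I(p) = 1/0.2244 = 4.4563

4.4563


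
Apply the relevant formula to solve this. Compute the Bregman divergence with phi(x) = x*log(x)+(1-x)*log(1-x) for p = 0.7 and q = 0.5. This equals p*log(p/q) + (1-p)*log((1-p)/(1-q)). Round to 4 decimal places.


Bregman divergence with negative entropy generator:
D = p*log(p/q) + (1-p)*log((1-p)/(1-q)).
p = 0.7, q = 0.5.
p*log(p/q) = 0.7*log(0.7/0.5) = 0.235531.
(1-p)*log((1-p)/(1-q)) = 0.3*log(0.3/0.5) = -0.153248.
D = 0.235531 + -0.153248 = 0.0823

0.0823


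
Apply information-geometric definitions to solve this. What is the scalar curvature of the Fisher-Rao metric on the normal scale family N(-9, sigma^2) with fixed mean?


This family has a single free parameter, so its statistical manifold
is 1-dimensional. The Riemann curvature tensor of any 1-dimensional
Riemannian manifold vanishes identically, so R = 0.

0


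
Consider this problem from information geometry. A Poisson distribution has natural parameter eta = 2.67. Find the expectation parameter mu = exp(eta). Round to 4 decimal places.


Expectation parameter for Poisson exponential family:
mu = exp(eta).
eta = 2.67.
mu = exp(2.67) = 14.4400

14.4400


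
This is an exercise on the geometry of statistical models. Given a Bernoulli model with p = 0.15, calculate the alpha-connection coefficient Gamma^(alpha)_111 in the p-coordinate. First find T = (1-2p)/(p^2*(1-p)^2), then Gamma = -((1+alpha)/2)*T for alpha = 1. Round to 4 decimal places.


Skewness (Amari-Chentsov) tensor: T = (1-2p)/(p^2*(1-p)^2).
p = 0.15, 1-2p = 0.7, p^2 = 0.0225, (1-p)^2 = 0.7225.
T = 0.7/(0.0225 * 0.7225) = 43.060361.
In the p-coordinate, Gamma^(alpha) = Gamma^(0) - (alpha/2)*T with Gamma^(0) = (1/2)*g'(p) = -T/2,
so Gamma^(alpha) = -((1+alpha)/2)*T.
alpha = 1, -(1+alpha)/2 = -1.0.
Gamma = -1.0 * 43.060361 = -43.0604

-43.0604


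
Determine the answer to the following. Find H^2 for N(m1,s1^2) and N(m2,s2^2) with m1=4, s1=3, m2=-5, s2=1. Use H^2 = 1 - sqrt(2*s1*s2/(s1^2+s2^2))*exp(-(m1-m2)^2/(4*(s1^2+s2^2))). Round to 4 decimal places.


Squared Hellinger distance for Gaussians:
H^2 = 1 - sqrt(2*s1*s2/(s1^2+s2^2)) * exp(-(m1-m2)^2/(4*(s1^2+s2^2))).
s1^2 = 9, s2^2 = 1, s1^2+s2^2 = 10.
sqrt(2*3*1/(10)) = 0.774597.
(m1-m2)^2 = (9)^2 = 81.
exp(-81/(4*10)) = exp(-2.025) = 0.131994.
H^2 = 1 - 0.774597*0.131994 = 0.8978

0.8978


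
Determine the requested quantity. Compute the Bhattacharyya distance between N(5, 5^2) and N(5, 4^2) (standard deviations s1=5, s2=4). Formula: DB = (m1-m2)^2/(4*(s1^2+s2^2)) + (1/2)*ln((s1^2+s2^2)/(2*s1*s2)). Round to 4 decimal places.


Bhattacharyya distance between two Gaussians:
DB = (m1-m2)^2/(4*(s1^2+s2^2)) + (1/2)*ln((s1^2+s2^2)/(2*s1*s2)).
(m1-m2)^2 = (0)^2 = 0.
s1^2+s2^2 = 25 + 16 = 41.
term1 = 0/164 = 0.0.
term2 = 0.5*ln(41/40.0) = 0.012346.
DB = 0.0 + 0.012346 = 0.0123

0.0123


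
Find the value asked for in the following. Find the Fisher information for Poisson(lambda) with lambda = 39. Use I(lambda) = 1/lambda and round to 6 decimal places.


Fisher information for Poisson: I(lambda) = 1/lambda.
lambda = 39.
I(lambda) = 1/39 = 0.025641

0.025641


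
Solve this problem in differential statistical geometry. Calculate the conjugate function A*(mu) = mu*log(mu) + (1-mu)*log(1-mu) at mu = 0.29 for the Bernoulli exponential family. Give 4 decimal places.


Legendre transform for Bernoulli:
A*(mu) = mu*log(mu) + (1-mu)*log(1-mu).
mu = 0.29, 1-mu = 0.71.
mu*log(mu) = 0.29*log(0.29) = -0.358984.
(1-mu)*log(1-mu) = 0.71*log(0.71) = -0.243168.
A* = -0.358984 + -0.243168 = -0.6022

-0.6022


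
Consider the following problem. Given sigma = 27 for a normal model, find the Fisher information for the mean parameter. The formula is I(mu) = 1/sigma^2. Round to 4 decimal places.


The Fisher information for the mean of a normal distribution is I(mu) = 1/sigma^2.
sigma = 27, so sigma^2 = 729.
I(mu) = 1/729 = 0.0014

0.0014


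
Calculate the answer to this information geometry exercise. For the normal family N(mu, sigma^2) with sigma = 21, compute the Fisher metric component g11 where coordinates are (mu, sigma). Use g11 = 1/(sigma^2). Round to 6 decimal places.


For the 2-parameter normal family, the Fisher metric has:
  g11 = 1/sigma^2, g22 = 2/sigma^2.
sigma = 21, sigma^2 = 441.
g11 = 0.002268

0.002268


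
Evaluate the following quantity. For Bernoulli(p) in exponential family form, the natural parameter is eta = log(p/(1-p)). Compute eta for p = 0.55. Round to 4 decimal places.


Natural parameter for Bernoulli: eta = log(p/(1-p)).
p = 0.55, 1-p = 0.45.
p/(1-p) = 1.222222.
eta = log(1.222222) = 0.2007

0.2007


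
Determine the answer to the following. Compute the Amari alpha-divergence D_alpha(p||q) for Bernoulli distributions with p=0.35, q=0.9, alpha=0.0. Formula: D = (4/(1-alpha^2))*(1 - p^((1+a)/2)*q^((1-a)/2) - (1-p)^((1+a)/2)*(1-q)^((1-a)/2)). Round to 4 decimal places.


Amari alpha-divergence:
D = (4/(1-alpha^2))*(1 - p^((1+a)/2)*q^((1-a)/2) - (1-p)^((1+a)/2)*(1-q)^((1-a)/2)).
alpha = 0.0, p = 0.35, q = 0.9.
e1 = (1+alpha)/2 = 0.5, e2 = (1-alpha)/2 = 0.5.
t1 = p^e1 * q^e2 = 0.35^0.5 * 0.9^0.5 = 0.561249.
t2 = (1-p)^e1 * (1-q)^e2 = 0.65^0.5 * 0.1^0.5 = 0.254951.
4/(1-alpha^2) = 4.0.
D = 4.0*(1 - 0.561249 - 0.254951) = 0.7352

0.7352


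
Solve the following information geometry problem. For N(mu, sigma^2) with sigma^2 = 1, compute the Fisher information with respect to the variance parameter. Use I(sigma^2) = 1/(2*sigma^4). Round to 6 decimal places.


Fisher information for variance: I(sigma^2) = 1/(2*sigma^4).
sigma^2 = 1, so sigma^4 = 1.
I = 1/(2*1) = 1/2 = 0.500000

0.500000


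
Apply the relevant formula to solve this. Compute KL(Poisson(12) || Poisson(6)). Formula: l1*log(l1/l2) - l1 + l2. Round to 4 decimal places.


KL divergence for Poisson:
KL = l1*log(l1/l2) - l1 + l2.
l1 = 12, l2 = 6.
log(12/6) = 0.693147.
l1*log(l1/l2) = 12 * 0.693147 = 8.317766.
KL = 8.317766 - 12 + 6 = 2.3178

2.3178


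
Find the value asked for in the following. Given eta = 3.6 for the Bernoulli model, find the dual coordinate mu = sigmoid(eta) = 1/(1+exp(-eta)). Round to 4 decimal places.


Dual coordinate (expectation parameter) for Bernoulli:
mu = 1/(1+exp(-eta)).
eta = 3.6.
exp(-eta) = exp(-3.6) = 0.027324.
mu = 1/(1+0.027324) = 0.9734

0.9734


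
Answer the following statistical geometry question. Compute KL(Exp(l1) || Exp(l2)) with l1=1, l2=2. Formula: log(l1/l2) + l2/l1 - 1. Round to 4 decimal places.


KL divergence for exponential family:
KL = log(l1/l2) + l2/l1 - 1.
log(1/2) = -0.693147.
2/1 = 2.0.
KL = -0.693147 + 2.0 - 1 = 0.3069

0.3069


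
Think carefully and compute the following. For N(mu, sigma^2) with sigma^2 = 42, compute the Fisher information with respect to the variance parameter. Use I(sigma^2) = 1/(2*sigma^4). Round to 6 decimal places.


Fisher information for variance: I(sigma^2) = 1/(2*sigma^4).
sigma^2 = 42, so sigma^4 = 1764.
I = 1/(2*1764) = 1/3528 = 0.000283

0.000283


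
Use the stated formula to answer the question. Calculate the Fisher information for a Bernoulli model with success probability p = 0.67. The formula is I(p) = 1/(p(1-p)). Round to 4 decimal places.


For Bernoulli(p), Fisher information is I(p) = 1/(p*(1-p)).
p = 0.67, 1-p = 0.33.
p*(1-p) = 0.2211.
I(p) = 1/0.2211 = 4.5228

4.5228


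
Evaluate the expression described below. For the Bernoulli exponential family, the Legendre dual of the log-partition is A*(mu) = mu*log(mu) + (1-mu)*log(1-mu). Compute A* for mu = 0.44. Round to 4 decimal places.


Legendre transform for Bernoulli:
A*(mu) = mu*log(mu) + (1-mu)*log(1-mu).
mu = 0.44, 1-mu = 0.56.
mu*log(mu) = 0.44*log(0.44) = -0.361231.
(1-mu)*log(1-mu) = 0.56*log(0.56) = -0.324698.
A* = -0.361231 + -0.324698 = -0.6859

-0.6859


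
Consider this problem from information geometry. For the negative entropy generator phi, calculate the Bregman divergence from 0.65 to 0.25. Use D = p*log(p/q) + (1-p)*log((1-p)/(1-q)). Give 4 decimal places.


Bregman divergence with negative entropy generator:
D = p*log(p/q) + (1-p)*log((1-p)/(1-q)).
p = 0.65, q = 0.25.
p*log(p/q) = 0.65*log(0.65/0.25) = 0.621082.
(1-p)*log((1-p)/(1-q)) = 0.35*log(0.35/0.75) = -0.266749.
D = 0.621082 + -0.266749 = 0.3543

0.3543


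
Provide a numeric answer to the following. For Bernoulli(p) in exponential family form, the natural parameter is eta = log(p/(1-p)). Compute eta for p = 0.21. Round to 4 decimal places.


Natural parameter for Bernoulli: eta = log(p/(1-p)).
p = 0.21, 1-p = 0.79.
p/(1-p) = 0.265823.
eta = log(0.265823) = -1.3249

-1.3249


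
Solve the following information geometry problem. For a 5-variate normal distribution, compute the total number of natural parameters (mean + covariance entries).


Exponential family dimension calculation:
For 5-dim MVN: mean has 5 params, covariance has 5*6/2 = 15 unique entries.
Total dim = 5 + 15 = 20.

20


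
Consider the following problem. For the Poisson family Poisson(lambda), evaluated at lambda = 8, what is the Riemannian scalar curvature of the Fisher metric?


This family has a single free parameter, so its statistical manifold
is 1-dimensional. The Riemann curvature tensor of any 1-dimensional
Riemannian manifold vanishes identically, so R = 0.

0


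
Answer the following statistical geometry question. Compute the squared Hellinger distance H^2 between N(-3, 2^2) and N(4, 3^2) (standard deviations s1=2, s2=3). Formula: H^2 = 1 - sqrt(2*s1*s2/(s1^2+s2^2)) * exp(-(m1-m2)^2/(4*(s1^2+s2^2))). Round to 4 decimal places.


Squared Hellinger distance for Gaussians:
H^2 = 1 - sqrt(2*s1*s2/(s1^2+s2^2)) * exp(-(m1-m2)^2/(4*(s1^2+s2^2))).
s1^2 = 4, s2^2 = 9, s1^2+s2^2 = 13.
sqrt(2*2*3/(13)) = 0.960769.
(m1-m2)^2 = (-7)^2 = 49.
exp(-49/(4*13)) = exp(-0.942308) = 0.389727.
H^2 = 1 - 0.960769*0.389727 = 0.6256

0.6256


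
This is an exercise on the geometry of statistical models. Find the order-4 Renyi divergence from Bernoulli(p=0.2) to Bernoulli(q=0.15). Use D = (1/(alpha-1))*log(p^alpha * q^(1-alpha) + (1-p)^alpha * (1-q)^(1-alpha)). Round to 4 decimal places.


Renyi divergence of order alpha between Bernoulli distributions:
D = (1/(alpha-1))*log(p^alpha * q^(1-alpha) + (1-p)^alpha * (1-q)^(1-alpha)).
alpha = 4, p = 0.2, q = 0.15.
p^alpha * q^(1-alpha) = 0.2^4 * 0.15^-3 = 0.474074.
(1-p)^alpha * (1-q)^(1-alpha) = 0.8^4 * 0.85^-3 = 0.666965.
sum = 0.474074 + 0.666965 = 1.141039.
D = (1/3)*log(1.141039) = 0.0440

0.0440


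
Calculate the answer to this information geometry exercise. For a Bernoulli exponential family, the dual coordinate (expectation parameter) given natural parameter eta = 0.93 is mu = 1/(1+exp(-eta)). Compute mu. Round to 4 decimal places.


Dual coordinate (expectation parameter) for Bernoulli:
mu = 1/(1+exp(-eta)).
eta = 0.93.
exp(-eta) = exp(-0.93) = 0.394554.
mu = 1/(1+0.394554) = 0.7171

0.7171


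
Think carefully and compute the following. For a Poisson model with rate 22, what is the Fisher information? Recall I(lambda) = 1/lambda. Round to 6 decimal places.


Fisher information for Poisson: I(lambda) = 1/lambda.
lambda = 22.
I(lambda) = 1/22 = 0.045455

0.045455


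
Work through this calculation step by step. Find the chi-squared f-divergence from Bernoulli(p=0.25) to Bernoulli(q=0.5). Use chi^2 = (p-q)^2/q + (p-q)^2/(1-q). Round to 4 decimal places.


Chi-squared divergence between Bernoulli distributions:
chi^2 = (p-q)^2/q + (p-q)^2/(1-q).
p = 0.25, q = 0.5, p-q = -0.25.
(p-q)^2 = 0.0625.
term1 = 0.0625/0.5 = 0.125.
term2 = 0.0625/0.5 = 0.125.
chi^2 = 0.125 + 0.125 = 0.2500

0.2500


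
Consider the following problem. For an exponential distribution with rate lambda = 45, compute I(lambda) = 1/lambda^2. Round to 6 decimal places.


Fisher information for exponential: I(lambda) = 1/lambda^2.
lambda = 45, lambda^2 = 2025.
I = 1/2025 = 0.000494

0.000494


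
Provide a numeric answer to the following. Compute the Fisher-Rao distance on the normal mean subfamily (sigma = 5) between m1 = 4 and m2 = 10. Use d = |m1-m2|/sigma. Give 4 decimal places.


On the fixed-variance normal subfamily, geodesic distance = |m1-m2|/sigma.
|4 - 10| = 6.
sigma = 5.
d = 6/5 = 1.2000

1.2000


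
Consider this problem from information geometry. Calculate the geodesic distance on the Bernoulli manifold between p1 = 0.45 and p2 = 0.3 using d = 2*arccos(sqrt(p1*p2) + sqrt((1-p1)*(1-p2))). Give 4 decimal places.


Geodesic distance on Bernoulli manifold:
d(p1,p2) = 2*arccos(sqrt(p1*p2) + sqrt((1-p1)*(1-p2))).
sqrt(p1*p2) = sqrt(0.45*0.3) = 0.367423.
sqrt((1-p1)*(1-p2)) = sqrt(0.55*0.7) = 0.620484.
arg = 0.367423 + 0.620484 = 0.987907.
d = 2*arccos(0.987907) = 0.3113

0.3113


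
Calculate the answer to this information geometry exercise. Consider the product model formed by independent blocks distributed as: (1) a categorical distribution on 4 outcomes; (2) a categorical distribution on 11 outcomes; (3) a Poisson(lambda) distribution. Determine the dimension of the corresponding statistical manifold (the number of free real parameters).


The dimension of a statistical manifold equals the number of free
(independent) real parameters of the model. For a product of independent
blocks the parameter counts add.
- categorical on 4 outcomes (probabilities sum to 1): 4-1 = 3.
- categorical on 11 outcomes (probabilities sum to 1): 11-1 = 10.
- Poisson (lambda): 1.
Total = 3 + 10 + 1 = 14.
Dimension = 14

14


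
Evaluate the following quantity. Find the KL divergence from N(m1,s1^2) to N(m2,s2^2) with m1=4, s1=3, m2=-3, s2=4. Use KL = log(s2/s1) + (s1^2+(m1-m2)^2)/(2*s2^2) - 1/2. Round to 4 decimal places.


KL divergence between normal distributions:
KL = log(s2/s1) + (s1^2 + (m1-m2)^2)/(2*s2^2) - 1/2.
log(4/3) = 0.287682.
(3^2 + (4--3)^2)/(2*4^2) = (9 + 49)/32 = 1.8125.
KL = 0.287682 + 1.8125 - 0.5 = 1.6002

1.6002


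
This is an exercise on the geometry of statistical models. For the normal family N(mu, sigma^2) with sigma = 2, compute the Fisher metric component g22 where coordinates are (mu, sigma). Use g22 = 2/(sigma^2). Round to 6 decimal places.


For the 2-parameter normal family, the Fisher metric has:
  g11 = 1/sigma^2, g22 = 2/sigma^2.
sigma = 2, sigma^2 = 4.
g22 = 0.500000

0.500000


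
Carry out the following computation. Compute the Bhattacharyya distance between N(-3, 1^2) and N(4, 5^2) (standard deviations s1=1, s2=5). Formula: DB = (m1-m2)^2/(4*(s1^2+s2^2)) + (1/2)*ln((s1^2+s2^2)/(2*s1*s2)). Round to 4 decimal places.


Bhattacharyya distance between two Gaussians:
DB = (m1-m2)^2/(4*(s1^2+s2^2)) + (1/2)*ln((s1^2+s2^2)/(2*s1*s2)).
(m1-m2)^2 = (-7)^2 = 49.
s1^2+s2^2 = 1 + 25 = 26.
term1 = 49/104 = 0.471154.
term2 = 0.5*ln(26/10.0) = 0.477756.
DB = 0.471154 + 0.477756 = 0.9489

0.9489


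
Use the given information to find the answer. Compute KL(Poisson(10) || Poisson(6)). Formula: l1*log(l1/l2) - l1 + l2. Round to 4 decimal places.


KL divergence for Poisson:
KL = l1*log(l1/l2) - l1 + l2.
l1 = 10, l2 = 6.
log(10/6) = 0.510826.
l1*log(l1/l2) = 10 * 0.510826 = 5.108256.
KL = 5.108256 - 10 + 6 = 1.1083

1.1083


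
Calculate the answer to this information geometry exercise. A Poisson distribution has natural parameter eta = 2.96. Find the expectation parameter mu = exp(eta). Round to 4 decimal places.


Expectation parameter for Poisson exponential family:
mu = exp(eta).
eta = 2.96.
mu = exp(2.96) = 19.2980

19.2980


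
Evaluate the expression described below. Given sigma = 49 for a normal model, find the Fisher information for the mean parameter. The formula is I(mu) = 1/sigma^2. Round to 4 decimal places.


The Fisher information for the mean of a normal distribution is I(mu) = 1/sigma^2.
sigma = 49, so sigma^2 = 2401.
I(mu) = 1/2401 = 0.0004

0.0004


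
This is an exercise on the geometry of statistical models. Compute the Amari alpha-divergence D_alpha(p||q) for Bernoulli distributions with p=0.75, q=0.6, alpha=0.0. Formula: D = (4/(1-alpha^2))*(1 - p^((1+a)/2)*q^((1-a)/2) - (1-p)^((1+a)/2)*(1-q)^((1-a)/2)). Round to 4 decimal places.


Amari alpha-divergence:
D = (4/(1-alpha^2))*(1 - p^((1+a)/2)*q^((1-a)/2) - (1-p)^((1+a)/2)*(1-q)^((1-a)/2)).
alpha = 0.0, p = 0.75, q = 0.6.
e1 = (1+alpha)/2 = 0.5, e2 = (1-alpha)/2 = 0.5.
t1 = p^e1 * q^e2 = 0.75^0.5 * 0.6^0.5 = 0.67082.
t2 = (1-p)^e1 * (1-q)^e2 = 0.25^0.5 * 0.4^0.5 = 0.316228.
4/(1-alpha^2) = 4.0.
D = 4.0*(1 - 0.67082 - 0.316228) = 0.0518

0.0518


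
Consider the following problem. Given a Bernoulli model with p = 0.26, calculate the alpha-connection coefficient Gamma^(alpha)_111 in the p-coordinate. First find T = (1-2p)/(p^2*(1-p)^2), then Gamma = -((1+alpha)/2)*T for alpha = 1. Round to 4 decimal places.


Skewness (Amari-Chentsov) tensor: T = (1-2p)/(p^2*(1-p)^2).
p = 0.26, 1-2p = 0.48, p^2 = 0.0676, (1-p)^2 = 0.5476.
T = 0.48/(0.0676 * 0.5476) = 12.966749.
In the p-coordinate, Gamma^(alpha) = Gamma^(0) - (alpha/2)*T with Gamma^(0) = (1/2)*g'(p) = -T/2,
so Gamma^(alpha) = -((1+alpha)/2)*T.
alpha = 1, -(1+alpha)/2 = -1.0.
Gamma = -1.0 * 12.966749 = -12.9667

-12.9667


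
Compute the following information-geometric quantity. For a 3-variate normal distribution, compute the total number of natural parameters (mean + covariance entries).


Exponential family dimension calculation:
For 3-dim MVN: mean has 3 params, covariance has 3*4/2 = 6 unique entries.
Total dim = 3 + 6 = 9.

9


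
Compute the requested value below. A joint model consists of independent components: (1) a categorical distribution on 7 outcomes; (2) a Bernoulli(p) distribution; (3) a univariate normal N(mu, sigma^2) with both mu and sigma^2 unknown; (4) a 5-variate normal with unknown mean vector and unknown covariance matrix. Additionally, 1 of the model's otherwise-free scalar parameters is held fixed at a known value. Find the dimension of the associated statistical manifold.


The dimension of a statistical manifold equals the number of free
(independent) real parameters of the model. For a product of independent
blocks the parameter counts add.
- categorical on 7 outcomes (probabilities sum to 1): 7-1 = 6.
- Bernoulli (p): 1.
- normal (mu, sigma^2): 2.
- 5-variate normal: 5 (mean) + 5*6/2 = 15 (symmetric covariance) = 20.
Total = 6 + 1 + 2 + 20 = 29.
1 parameter(s) fixed at known values: 29 - 1 = 28.
Dimension = 28

28


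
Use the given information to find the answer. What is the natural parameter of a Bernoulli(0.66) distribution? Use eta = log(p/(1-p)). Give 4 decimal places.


Natural parameter for Bernoulli: eta = log(p/(1-p)).
p = 0.66, 1-p = 0.34.
p/(1-p) = 1.941176.
eta = log(1.941176) = 0.6633

0.6633


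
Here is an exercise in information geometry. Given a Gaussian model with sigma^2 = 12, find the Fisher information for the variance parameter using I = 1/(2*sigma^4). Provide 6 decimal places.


Fisher information for variance: I(sigma^2) = 1/(2*sigma^4).
sigma^2 = 12, so sigma^4 = 144.
I = 1/(2*144) = 1/288 = 0.003472

0.003472


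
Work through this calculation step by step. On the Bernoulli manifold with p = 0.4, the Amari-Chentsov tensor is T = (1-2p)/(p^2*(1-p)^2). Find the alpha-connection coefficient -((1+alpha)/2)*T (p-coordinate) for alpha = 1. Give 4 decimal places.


Skewness (Amari-Chentsov) tensor: T = (1-2p)/(p^2*(1-p)^2).
p = 0.4, 1-2p = 0.2, p^2 = 0.16, (1-p)^2 = 0.36.
T = 0.2/(0.16 * 0.36) = 3.472222.
In the p-coordinate, Gamma^(alpha) = Gamma^(0) - (alpha/2)*T with Gamma^(0) = (1/2)*g'(p) = -T/2,
so Gamma^(alpha) = -((1+alpha)/2)*T.
alpha = 1, -(1+alpha)/2 = -1.0.
Gamma = -1.0 * 3.472222 = -3.4722

-3.4722


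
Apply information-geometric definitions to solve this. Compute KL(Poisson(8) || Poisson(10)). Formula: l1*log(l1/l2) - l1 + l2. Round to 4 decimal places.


KL divergence for Poisson:
KL = l1*log(l1/l2) - l1 + l2.
l1 = 8, l2 = 10.
log(8/10) = -0.223144.
l1*log(l1/l2) = 8 * -0.223144 = -1.785148.
KL = -1.785148 - 8 + 10 = 0.2149

0.2149


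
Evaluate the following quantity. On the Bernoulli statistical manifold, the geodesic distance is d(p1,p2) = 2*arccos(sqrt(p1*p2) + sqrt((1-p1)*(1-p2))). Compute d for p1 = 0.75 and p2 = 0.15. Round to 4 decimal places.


Geodesic distance on Bernoulli manifold:
d(p1,p2) = 2*arccos(sqrt(p1*p2) + sqrt((1-p1)*(1-p2))).
sqrt(p1*p2) = sqrt(0.75*0.15) = 0.33541.
sqrt((1-p1)*(1-p2)) = sqrt(0.25*0.85) = 0.460977.
arg = 0.33541 + 0.460977 = 0.796387.
d = 2*arccos(0.796387) = 1.2990

1.2990


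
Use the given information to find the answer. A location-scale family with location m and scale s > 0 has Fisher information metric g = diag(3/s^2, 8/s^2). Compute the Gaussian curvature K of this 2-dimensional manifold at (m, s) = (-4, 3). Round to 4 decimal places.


The metric has the form g = (A dm^2 + B ds^2)/s^2 with A = 3, B = 8.
Substitute u = sqrt(A/B)*m: g = B*(du^2 + ds^2)/s^2, i.e. B times the
Poincare upper half-plane metric, which has constant Gaussian curvature -1.
Scaling a 2D metric by a constant c divides the Gaussian curvature by c,
so K = -1/B = -1/(8) = -0.1250 everywhere (the point (m, s) = (-4, 3) is irrelevant:
the curvature is constant).
The requested Gaussian curvature is K = -0.1250.

-0.1250


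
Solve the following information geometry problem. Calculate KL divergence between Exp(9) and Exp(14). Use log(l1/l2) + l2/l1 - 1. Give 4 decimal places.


KL divergence for exponential family:
KL = log(l1/l2) + l2/l1 - 1.
log(9/14) = -0.441833.
14/9 = 1.555556.
KL = -0.441833 + 1.555556 - 1 = 0.1137

0.1137


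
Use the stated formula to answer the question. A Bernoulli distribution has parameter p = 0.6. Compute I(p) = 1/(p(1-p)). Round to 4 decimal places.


For Bernoulli(p), Fisher information is I(p) = 1/(p*(1-p)).
p = 0.6, 1-p = 0.4.
p*(1-p) = 0.24.
I(p) = 1/0.24 = 4.1667

4.1667


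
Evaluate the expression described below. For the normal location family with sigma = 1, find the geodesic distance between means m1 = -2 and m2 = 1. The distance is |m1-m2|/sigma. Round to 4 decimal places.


On the fixed-variance normal subfamily, geodesic distance = |m1-m2|/sigma.
|-2 - 1| = 3.
sigma = 1.
d = 3/1 = 3.0000

3.0000


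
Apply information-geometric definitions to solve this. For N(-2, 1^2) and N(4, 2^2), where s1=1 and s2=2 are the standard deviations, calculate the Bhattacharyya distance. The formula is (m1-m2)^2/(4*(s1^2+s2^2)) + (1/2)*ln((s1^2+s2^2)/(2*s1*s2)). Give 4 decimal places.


Bhattacharyya distance between two Gaussians:
DB = (m1-m2)^2/(4*(s1^2+s2^2)) + (1/2)*ln((s1^2+s2^2)/(2*s1*s2)).
(m1-m2)^2 = (-6)^2 = 36.
s1^2+s2^2 = 1 + 4 = 5.
term1 = 36/20 = 1.8.
term2 = 0.5*ln(5/4.0) = 0.111572.
DB = 1.8 + 0.111572 = 1.9116

1.9116


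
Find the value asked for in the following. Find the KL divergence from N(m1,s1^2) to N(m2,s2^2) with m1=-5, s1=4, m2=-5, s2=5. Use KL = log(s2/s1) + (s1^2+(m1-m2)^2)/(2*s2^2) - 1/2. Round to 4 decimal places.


KL divergence between normal distributions:
KL = log(s2/s1) + (s1^2 + (m1-m2)^2)/(2*s2^2) - 1/2.
log(5/4) = 0.223144.
(4^2 + (-5--5)^2)/(2*5^2) = (16 + 0)/50 = 0.32.
KL = 0.223144 + 0.32 - 0.5 = 0.0431

0.0431


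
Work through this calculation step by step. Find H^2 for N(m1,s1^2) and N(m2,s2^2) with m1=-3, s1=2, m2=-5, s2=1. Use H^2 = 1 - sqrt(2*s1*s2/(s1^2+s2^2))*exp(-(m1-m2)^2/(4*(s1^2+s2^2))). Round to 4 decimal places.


Squared Hellinger distance for Gaussians:
H^2 = 1 - sqrt(2*s1*s2/(s1^2+s2^2)) * exp(-(m1-m2)^2/(4*(s1^2+s2^2))).
s1^2 = 4, s2^2 = 1, s1^2+s2^2 = 5.
sqrt(2*2*1/(5)) = 0.894427.
(m1-m2)^2 = (2)^2 = 4.
exp(-4/(4*5)) = exp(-0.2) = 0.818731.
H^2 = 1 - 0.894427*0.818731 = 0.2677

0.2677


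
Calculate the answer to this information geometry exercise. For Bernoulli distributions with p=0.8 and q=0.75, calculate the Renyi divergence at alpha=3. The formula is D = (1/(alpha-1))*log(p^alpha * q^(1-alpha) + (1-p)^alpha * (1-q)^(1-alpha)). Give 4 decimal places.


Renyi divergence of order alpha between Bernoulli distributions:
D = (1/(alpha-1))*log(p^alpha * q^(1-alpha) + (1-p)^alpha * (1-q)^(1-alpha)).
alpha = 3, p = 0.8, q = 0.75.
p^alpha * q^(1-alpha) = 0.8^3 * 0.75^-2 = 0.910222.
(1-p)^alpha * (1-q)^(1-alpha) = 0.2^3 * 0.25^-2 = 0.128.
sum = 0.910222 + 0.128 = 1.038222.
D = (1/2)*log(1.038222) = 0.0188

0.0188


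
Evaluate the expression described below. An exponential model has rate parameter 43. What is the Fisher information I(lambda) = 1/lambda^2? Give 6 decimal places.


Fisher information for exponential: I(lambda) = 1/lambda^2.
lambda = 43, lambda^2 = 1849.
I = 1/1849 = 0.000541

0.000541


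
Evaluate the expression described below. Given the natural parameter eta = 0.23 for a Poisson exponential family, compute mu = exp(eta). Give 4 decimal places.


Expectation parameter for Poisson exponential family:
mu = exp(eta).
eta = 0.23.
mu = exp(0.23) = 1.2586

1.2586


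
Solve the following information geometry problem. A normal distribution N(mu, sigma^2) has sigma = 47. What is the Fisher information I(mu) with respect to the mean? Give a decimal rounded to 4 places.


The Fisher information for the mean of a normal distribution is I(mu) = 1/sigma^2.
sigma = 47, so sigma^2 = 2209.
I(mu) = 1/2209 = 0.0005

0.0005


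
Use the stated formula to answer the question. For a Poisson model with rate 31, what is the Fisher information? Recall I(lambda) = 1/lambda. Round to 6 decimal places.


Fisher information for Poisson: I(lambda) = 1/lambda.
lambda = 31.
I(lambda) = 1/31 = 0.032258

0.032258
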